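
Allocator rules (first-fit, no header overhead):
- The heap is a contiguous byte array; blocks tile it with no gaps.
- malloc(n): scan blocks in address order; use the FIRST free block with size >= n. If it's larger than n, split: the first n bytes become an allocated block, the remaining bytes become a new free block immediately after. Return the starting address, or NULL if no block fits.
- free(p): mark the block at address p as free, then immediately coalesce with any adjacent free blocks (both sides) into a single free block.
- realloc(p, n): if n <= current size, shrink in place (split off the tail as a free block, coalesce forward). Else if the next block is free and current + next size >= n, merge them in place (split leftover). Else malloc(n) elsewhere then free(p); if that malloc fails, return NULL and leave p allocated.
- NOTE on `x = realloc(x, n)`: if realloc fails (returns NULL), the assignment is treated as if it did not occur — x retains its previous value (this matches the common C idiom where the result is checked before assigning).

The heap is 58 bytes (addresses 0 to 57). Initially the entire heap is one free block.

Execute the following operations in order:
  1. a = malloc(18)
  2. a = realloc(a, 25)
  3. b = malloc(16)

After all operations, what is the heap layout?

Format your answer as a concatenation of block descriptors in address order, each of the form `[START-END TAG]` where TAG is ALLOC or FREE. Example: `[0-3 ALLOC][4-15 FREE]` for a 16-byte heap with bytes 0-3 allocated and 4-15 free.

Answer: [0-24 ALLOC][25-40 ALLOC][41-57 FREE]

Derivation:
Op 1: a = malloc(18) -> a = 0; heap: [0-17 ALLOC][18-57 FREE]
Op 2: a = realloc(a, 25) -> a = 0; heap: [0-24 ALLOC][25-57 FREE]
Op 3: b = malloc(16) -> b = 25; heap: [0-24 ALLOC][25-40 ALLOC][41-57 FREE]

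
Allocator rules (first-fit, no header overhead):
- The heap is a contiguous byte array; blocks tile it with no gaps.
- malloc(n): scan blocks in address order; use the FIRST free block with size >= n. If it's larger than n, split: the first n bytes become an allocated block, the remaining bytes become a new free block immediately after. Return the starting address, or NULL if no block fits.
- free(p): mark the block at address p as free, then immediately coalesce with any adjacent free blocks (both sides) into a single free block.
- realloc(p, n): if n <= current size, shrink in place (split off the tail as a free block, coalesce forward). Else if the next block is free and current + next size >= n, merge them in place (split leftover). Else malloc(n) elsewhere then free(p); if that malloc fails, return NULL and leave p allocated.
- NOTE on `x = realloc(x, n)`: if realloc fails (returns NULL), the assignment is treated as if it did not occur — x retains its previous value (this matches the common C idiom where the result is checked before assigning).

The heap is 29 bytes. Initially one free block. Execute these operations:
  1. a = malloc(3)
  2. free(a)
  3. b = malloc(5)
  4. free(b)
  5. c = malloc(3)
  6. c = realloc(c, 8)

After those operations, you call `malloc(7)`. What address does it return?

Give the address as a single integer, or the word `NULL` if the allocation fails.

Op 1: a = malloc(3) -> a = 0; heap: [0-2 ALLOC][3-28 FREE]
Op 2: free(a) -> (freed a); heap: [0-28 FREE]
Op 3: b = malloc(5) -> b = 0; heap: [0-4 ALLOC][5-28 FREE]
Op 4: free(b) -> (freed b); heap: [0-28 FREE]
Op 5: c = malloc(3) -> c = 0; heap: [0-2 ALLOC][3-28 FREE]
Op 6: c = realloc(c, 8) -> c = 0; heap: [0-7 ALLOC][8-28 FREE]
malloc(7): first-fit scan over [0-7 ALLOC][8-28 FREE] -> 8

Answer: 8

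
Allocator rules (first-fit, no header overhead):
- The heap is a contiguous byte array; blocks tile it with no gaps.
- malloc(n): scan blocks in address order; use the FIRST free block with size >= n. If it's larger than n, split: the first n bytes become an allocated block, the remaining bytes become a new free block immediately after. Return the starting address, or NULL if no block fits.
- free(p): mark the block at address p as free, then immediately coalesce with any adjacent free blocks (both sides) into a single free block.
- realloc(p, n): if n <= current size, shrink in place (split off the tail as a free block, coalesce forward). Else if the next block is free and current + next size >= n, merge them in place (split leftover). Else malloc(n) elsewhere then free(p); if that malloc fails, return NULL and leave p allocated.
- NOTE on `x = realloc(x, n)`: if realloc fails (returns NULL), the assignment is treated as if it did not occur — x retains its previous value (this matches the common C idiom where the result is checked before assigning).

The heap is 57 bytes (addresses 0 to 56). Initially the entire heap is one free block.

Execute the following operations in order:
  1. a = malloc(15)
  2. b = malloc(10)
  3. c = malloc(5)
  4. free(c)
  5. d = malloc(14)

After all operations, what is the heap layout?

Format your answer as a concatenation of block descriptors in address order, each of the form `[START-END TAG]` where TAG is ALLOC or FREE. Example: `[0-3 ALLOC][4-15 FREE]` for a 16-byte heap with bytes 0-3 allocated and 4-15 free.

Answer: [0-14 ALLOC][15-24 ALLOC][25-38 ALLOC][39-56 FREE]

Derivation:
Op 1: a = malloc(15) -> a = 0; heap: [0-14 ALLOC][15-56 FREE]
Op 2: b = malloc(10) -> b = 15; heap: [0-14 ALLOC][15-24 ALLOC][25-56 FREE]
Op 3: c = malloc(5) -> c = 25; heap: [0-14 ALLOC][15-24 ALLOC][25-29 ALLOC][30-56 FREE]
Op 4: free(c) -> (freed c); heap: [0-14 ALLOC][15-24 ALLOC][25-56 FREE]
Op 5: d = malloc(14) -> d = 25; heap: [0-14 ALLOC][15-24 ALLOC][25-38 ALLOC][39-56 FREE]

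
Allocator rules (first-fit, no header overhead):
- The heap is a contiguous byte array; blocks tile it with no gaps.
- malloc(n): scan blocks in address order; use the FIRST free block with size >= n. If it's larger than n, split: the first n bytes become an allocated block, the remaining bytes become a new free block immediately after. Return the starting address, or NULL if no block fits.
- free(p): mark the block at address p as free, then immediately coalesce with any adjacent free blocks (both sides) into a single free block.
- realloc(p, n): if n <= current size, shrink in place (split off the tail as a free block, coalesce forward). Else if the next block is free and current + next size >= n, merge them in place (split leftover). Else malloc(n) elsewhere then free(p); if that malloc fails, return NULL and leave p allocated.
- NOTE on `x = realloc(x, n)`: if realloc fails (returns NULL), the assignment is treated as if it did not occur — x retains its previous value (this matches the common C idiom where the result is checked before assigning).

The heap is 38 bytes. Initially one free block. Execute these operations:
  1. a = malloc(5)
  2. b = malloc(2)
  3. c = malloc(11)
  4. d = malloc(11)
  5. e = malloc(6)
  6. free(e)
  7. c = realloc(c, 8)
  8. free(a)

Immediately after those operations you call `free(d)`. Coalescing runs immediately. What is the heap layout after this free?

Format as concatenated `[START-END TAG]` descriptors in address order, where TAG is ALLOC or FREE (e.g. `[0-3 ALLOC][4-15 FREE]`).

Op 1: a = malloc(5) -> a = 0; heap: [0-4 ALLOC][5-37 FREE]
Op 2: b = malloc(2) -> b = 5; heap: [0-4 ALLOC][5-6 ALLOC][7-37 FREE]
Op 3: c = malloc(11) -> c = 7; heap: [0-4 ALLOC][5-6 ALLOC][7-17 ALLOC][18-37 FREE]
Op 4: d = malloc(11) -> d = 18; heap: [0-4 ALLOC][5-6 ALLOC][7-17 ALLOC][18-28 ALLOC][29-37 FREE]
Op 5: e = malloc(6) -> e = 29; heap: [0-4 ALLOC][5-6 ALLOC][7-17 ALLOC][18-28 ALLOC][29-34 ALLOC][35-37 FREE]
Op 6: free(e) -> (freed e); heap: [0-4 ALLOC][5-6 ALLOC][7-17 ALLOC][18-28 ALLOC][29-37 FREE]
Op 7: c = realloc(c, 8) -> c = 7; heap: [0-4 ALLOC][5-6 ALLOC][7-14 ALLOC][15-17 FREE][18-28 ALLOC][29-37 FREE]
Op 8: free(a) -> (freed a); heap: [0-4 FREE][5-6 ALLOC][7-14 ALLOC][15-17 FREE][18-28 ALLOC][29-37 FREE]
free(d): d = 18 -> block [18-28 ALLOC]; mark free, coalesce with adjacent free neighbors -> [0-4 FREE][5-6 ALLOC][7-14 ALLOC][15-37 FREE]

Answer: [0-4 FREE][5-6 ALLOC][7-14 ALLOC][15-37 FREE]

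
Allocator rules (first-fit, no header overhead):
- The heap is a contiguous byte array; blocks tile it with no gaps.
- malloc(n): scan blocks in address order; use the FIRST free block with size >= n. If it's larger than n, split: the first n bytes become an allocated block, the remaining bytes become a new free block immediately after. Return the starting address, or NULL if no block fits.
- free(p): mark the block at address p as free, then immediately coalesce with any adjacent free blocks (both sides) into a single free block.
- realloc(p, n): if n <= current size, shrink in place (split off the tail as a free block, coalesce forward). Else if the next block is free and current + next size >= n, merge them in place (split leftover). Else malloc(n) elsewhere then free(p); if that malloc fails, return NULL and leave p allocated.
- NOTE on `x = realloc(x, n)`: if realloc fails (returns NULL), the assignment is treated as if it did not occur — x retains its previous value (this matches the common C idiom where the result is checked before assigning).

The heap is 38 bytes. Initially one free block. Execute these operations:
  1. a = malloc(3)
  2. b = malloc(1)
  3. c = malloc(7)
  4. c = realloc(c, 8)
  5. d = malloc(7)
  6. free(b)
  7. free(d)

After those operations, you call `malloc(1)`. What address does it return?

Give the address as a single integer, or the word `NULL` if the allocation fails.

Op 1: a = malloc(3) -> a = 0; heap: [0-2 ALLOC][3-37 FREE]
Op 2: b = malloc(1) -> b = 3; heap: [0-2 ALLOC][3-3 ALLOC][4-37 FREE]
Op 3: c = malloc(7) -> c = 4; heap: [0-2 ALLOC][3-3 ALLOC][4-10 ALLOC][11-37 FREE]
Op 4: c = realloc(c, 8) -> c = 4; heap: [0-2 ALLOC][3-3 ALLOC][4-11 ALLOC][12-37 FREE]
Op 5: d = malloc(7) -> d = 12; heap: [0-2 ALLOC][3-3 ALLOC][4-11 ALLOC][12-18 ALLOC][19-37 FREE]
Op 6: free(b) -> (freed b); heap: [0-2 ALLOC][3-3 FREE][4-11 ALLOC][12-18 ALLOC][19-37 FREE]
Op 7: free(d) -> (freed d); heap: [0-2 ALLOC][3-3 FREE][4-11 ALLOC][12-37 FREE]
malloc(1): first-fit scan over [0-2 ALLOC][3-3 FREE][4-11 ALLOC][12-37 FREE] -> 3

Answer: 3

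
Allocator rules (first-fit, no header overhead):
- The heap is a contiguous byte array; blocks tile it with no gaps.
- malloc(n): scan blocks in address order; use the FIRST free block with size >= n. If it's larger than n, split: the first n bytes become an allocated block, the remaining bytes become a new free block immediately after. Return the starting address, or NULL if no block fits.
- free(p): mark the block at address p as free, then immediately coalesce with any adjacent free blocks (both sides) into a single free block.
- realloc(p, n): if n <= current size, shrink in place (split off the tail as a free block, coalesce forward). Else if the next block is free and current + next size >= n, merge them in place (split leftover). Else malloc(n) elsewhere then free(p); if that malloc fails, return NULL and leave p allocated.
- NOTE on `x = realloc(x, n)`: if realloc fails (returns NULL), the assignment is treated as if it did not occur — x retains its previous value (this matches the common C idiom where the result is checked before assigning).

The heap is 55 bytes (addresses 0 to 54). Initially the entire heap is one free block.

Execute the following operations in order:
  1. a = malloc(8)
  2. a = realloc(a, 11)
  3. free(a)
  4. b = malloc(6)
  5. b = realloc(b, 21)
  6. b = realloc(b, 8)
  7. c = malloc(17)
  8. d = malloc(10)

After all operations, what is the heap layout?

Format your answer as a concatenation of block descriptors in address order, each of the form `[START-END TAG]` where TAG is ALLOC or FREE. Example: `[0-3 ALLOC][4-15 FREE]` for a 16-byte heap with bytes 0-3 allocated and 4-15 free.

Op 1: a = malloc(8) -> a = 0; heap: [0-7 ALLOC][8-54 FREE]
Op 2: a = realloc(a, 11) -> a = 0; heap: [0-10 ALLOC][11-54 FREE]
Op 3: free(a) -> (freed a); heap: [0-54 FREE]
Op 4: b = malloc(6) -> b = 0; heap: [0-5 ALLOC][6-54 FREE]
Op 5: b = realloc(b, 21) -> b = 0; heap: [0-20 ALLOC][21-54 FREE]
Op 6: b = realloc(b, 8) -> b = 0; heap: [0-7 ALLOC][8-54 FREE]
Op 7: c = malloc(17) -> c = 8; heap: [0-7 ALLOC][8-24 ALLOC][25-54 FREE]
Op 8: d = malloc(10) -> d = 25; heap: [0-7 ALLOC][8-24 ALLOC][25-34 ALLOC][35-54 FREE]

Answer: [0-7 ALLOC][8-24 ALLOC][25-34 ALLOC][35-54 FREE]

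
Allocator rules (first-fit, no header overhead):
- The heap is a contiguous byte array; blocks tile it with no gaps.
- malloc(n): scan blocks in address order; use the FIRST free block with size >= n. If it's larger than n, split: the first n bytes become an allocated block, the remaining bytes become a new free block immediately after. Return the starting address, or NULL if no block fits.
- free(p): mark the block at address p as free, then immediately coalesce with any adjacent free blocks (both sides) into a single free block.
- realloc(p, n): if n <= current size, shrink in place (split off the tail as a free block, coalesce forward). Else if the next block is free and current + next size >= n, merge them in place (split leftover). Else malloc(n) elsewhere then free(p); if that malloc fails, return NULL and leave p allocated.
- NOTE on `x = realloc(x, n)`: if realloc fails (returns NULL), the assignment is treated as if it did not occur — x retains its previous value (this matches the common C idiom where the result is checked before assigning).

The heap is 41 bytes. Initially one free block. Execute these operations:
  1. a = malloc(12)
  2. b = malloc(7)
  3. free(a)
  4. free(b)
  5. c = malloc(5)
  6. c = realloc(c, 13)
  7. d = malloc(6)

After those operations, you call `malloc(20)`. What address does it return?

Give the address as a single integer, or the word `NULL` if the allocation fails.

Op 1: a = malloc(12) -> a = 0; heap: [0-11 ALLOC][12-40 FREE]
Op 2: b = malloc(7) -> b = 12; heap: [0-11 ALLOC][12-18 ALLOC][19-40 FREE]
Op 3: free(a) -> (freed a); heap: [0-11 FREE][12-18 ALLOC][19-40 FREE]
Op 4: free(b) -> (freed b); heap: [0-40 FREE]
Op 5: c = malloc(5) -> c = 0; heap: [0-4 ALLOC][5-40 FREE]
Op 6: c = realloc(c, 13) -> c = 0; heap: [0-12 ALLOC][13-40 FREE]
Op 7: d = malloc(6) -> d = 13; heap: [0-12 ALLOC][13-18 ALLOC][19-40 FREE]
malloc(20): first-fit scan over [0-12 ALLOC][13-18 ALLOC][19-40 FREE] -> 19

Answer: 19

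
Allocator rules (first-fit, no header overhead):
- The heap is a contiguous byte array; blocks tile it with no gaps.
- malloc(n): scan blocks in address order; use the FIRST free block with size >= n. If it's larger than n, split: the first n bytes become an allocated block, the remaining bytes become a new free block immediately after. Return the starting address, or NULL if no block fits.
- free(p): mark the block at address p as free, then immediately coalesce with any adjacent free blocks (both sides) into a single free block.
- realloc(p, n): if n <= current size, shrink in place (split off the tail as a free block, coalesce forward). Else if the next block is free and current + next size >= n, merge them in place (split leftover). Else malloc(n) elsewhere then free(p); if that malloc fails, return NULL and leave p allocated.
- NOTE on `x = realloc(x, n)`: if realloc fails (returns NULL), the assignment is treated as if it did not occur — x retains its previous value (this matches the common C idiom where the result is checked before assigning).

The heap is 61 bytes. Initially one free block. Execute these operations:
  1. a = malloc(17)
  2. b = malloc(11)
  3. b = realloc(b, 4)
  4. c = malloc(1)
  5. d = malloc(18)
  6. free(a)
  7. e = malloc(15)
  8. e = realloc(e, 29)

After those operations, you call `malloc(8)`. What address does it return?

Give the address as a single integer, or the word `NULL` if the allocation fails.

Answer: 40

Derivation:
Op 1: a = malloc(17) -> a = 0; heap: [0-16 ALLOC][17-60 FREE]
Op 2: b = malloc(11) -> b = 17; heap: [0-16 ALLOC][17-27 ALLOC][28-60 FREE]
Op 3: b = realloc(b, 4) -> b = 17; heap: [0-16 ALLOC][17-20 ALLOC][21-60 FREE]
Op 4: c = malloc(1) -> c = 21; heap: [0-16 ALLOC][17-20 ALLOC][21-21 ALLOC][22-60 FREE]
Op 5: d = malloc(18) -> d = 22; heap: [0-16 ALLOC][17-20 ALLOC][21-21 ALLOC][22-39 ALLOC][40-60 FREE]
Op 6: free(a) -> (freed a); heap: [0-16 FREE][17-20 ALLOC][21-21 ALLOC][22-39 ALLOC][40-60 FREE]
Op 7: e = malloc(15) -> e = 0; heap: [0-14 ALLOC][15-16 FREE][17-20 ALLOC][21-21 ALLOC][22-39 ALLOC][40-60 FREE]
Op 8: e = realloc(e, 29) -> NULL (e unchanged); heap: [0-14 ALLOC][15-16 FREE][17-20 ALLOC][21-21 ALLOC][22-39 ALLOC][40-60 FREE]
malloc(8): first-fit scan over [0-14 ALLOC][15-16 FREE][17-20 ALLOC][21-21 ALLOC][22-39 ALLOC][40-60 FREE] -> 40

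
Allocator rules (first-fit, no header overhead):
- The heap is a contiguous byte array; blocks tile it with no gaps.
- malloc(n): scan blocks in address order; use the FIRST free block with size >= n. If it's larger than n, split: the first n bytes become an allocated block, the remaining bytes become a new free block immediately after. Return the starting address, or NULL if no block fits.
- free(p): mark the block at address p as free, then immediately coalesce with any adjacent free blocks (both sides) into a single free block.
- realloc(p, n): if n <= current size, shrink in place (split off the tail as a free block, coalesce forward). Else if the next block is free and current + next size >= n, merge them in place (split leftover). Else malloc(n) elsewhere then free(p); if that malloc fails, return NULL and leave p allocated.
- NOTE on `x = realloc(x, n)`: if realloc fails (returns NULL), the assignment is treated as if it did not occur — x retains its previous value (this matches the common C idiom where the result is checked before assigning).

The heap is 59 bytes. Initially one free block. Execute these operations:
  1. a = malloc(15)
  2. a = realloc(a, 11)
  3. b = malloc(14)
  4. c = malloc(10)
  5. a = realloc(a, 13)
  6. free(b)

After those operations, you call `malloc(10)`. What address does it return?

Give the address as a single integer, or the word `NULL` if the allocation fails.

Answer: 0

Derivation:
Op 1: a = malloc(15) -> a = 0; heap: [0-14 ALLOC][15-58 FREE]
Op 2: a = realloc(a, 11) -> a = 0; heap: [0-10 ALLOC][11-58 FREE]
Op 3: b = malloc(14) -> b = 11; heap: [0-10 ALLOC][11-24 ALLOC][25-58 FREE]
Op 4: c = malloc(10) -> c = 25; heap: [0-10 ALLOC][11-24 ALLOC][25-34 ALLOC][35-58 FREE]
Op 5: a = realloc(a, 13) -> a = 35; heap: [0-10 FREE][11-24 ALLOC][25-34 ALLOC][35-47 ALLOC][48-58 FREE]
Op 6: free(b) -> (freed b); heap: [0-24 FREE][25-34 ALLOC][35-47 ALLOC][48-58 FREE]
malloc(10): first-fit scan over [0-24 FREE][25-34 ALLOC][35-47 ALLOC][48-58 FREE] -> 0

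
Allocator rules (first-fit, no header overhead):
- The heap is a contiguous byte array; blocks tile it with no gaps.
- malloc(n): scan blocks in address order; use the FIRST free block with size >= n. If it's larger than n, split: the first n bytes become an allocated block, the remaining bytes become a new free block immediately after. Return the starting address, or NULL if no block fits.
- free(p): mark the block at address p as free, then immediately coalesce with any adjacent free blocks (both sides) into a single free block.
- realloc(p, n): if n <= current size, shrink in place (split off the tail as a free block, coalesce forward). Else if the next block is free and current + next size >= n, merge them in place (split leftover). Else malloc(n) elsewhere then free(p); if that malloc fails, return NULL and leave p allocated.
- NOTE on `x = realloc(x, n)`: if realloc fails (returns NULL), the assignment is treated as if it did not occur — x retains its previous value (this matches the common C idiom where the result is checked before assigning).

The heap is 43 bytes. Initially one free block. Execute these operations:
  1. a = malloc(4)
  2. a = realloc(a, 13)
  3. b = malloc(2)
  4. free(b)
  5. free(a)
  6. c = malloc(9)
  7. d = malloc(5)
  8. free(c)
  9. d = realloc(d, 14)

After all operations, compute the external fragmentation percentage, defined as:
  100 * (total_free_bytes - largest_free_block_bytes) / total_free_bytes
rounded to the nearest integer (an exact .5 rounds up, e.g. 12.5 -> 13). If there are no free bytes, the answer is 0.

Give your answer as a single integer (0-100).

Answer: 31

Derivation:
Op 1: a = malloc(4) -> a = 0; heap: [0-3 ALLOC][4-42 FREE]
Op 2: a = realloc(a, 13) -> a = 0; heap: [0-12 ALLOC][13-42 FREE]
Op 3: b = malloc(2) -> b = 13; heap: [0-12 ALLOC][13-14 ALLOC][15-42 FREE]
Op 4: free(b) -> (freed b); heap: [0-12 ALLOC][13-42 FREE]
Op 5: free(a) -> (freed a); heap: [0-42 FREE]
Op 6: c = malloc(9) -> c = 0; heap: [0-8 ALLOC][9-42 FREE]
Op 7: d = malloc(5) -> d = 9; heap: [0-8 ALLOC][9-13 ALLOC][14-42 FREE]
Op 8: free(c) -> (freed c); heap: [0-8 FREE][9-13 ALLOC][14-42 FREE]
Op 9: d = realloc(d, 14) -> d = 9; heap: [0-8 FREE][9-22 ALLOC][23-42 FREE]
Free blocks: [9 20] total_free=29 largest=20 -> 100*(29-20)/29 = 900/29 ≈ 31.034 -> rounds to 31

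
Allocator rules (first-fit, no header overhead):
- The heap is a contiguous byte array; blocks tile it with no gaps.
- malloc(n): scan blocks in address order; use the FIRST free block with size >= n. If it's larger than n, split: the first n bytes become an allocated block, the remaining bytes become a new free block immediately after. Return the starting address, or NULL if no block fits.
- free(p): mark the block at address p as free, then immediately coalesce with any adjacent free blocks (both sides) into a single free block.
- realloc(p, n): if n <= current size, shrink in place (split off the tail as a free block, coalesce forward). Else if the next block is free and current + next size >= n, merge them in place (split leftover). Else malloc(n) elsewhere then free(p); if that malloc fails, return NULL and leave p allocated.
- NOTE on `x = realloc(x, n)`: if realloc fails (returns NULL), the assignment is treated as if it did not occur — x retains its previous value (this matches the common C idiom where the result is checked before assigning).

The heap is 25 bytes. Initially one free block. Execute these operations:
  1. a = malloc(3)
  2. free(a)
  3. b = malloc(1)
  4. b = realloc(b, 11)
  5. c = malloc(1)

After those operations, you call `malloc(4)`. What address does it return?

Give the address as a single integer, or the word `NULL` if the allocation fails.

Answer: 12

Derivation:
Op 1: a = malloc(3) -> a = 0; heap: [0-2 ALLOC][3-24 FREE]
Op 2: free(a) -> (freed a); heap: [0-24 FREE]
Op 3: b = malloc(1) -> b = 0; heap: [0-0 ALLOC][1-24 FREE]
Op 4: b = realloc(b, 11) -> b = 0; heap: [0-10 ALLOC][11-24 FREE]
Op 5: c = malloc(1) -> c = 11; heap: [0-10 ALLOC][11-11 ALLOC][12-24 FREE]
malloc(4): first-fit scan over [0-10 ALLOC][11-11 ALLOC][12-24 FREE] -> 12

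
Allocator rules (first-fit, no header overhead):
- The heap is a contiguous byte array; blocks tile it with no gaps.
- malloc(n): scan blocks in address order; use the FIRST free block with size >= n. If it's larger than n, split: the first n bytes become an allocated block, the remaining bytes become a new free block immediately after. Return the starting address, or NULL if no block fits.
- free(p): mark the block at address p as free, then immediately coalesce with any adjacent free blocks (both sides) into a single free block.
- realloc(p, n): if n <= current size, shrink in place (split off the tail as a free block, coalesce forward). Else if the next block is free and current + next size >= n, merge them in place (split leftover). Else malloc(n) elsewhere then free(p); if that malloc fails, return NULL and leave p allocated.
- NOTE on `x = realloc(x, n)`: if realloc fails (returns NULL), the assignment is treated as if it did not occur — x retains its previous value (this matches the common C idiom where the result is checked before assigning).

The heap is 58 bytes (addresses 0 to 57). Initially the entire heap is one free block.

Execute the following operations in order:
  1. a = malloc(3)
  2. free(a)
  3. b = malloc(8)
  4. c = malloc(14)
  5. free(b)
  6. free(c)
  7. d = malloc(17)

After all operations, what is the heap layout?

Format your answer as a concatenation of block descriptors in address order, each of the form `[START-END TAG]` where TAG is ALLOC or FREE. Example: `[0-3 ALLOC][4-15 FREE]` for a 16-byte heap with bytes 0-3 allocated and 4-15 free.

Op 1: a = malloc(3) -> a = 0; heap: [0-2 ALLOC][3-57 FREE]
Op 2: free(a) -> (freed a); heap: [0-57 FREE]
Op 3: b = malloc(8) -> b = 0; heap: [0-7 ALLOC][8-57 FREE]
Op 4: c = malloc(14) -> c = 8; heap: [0-7 ALLOC][8-21 ALLOC][22-57 FREE]
Op 5: free(b) -> (freed b); heap: [0-7 FREE][8-21 ALLOC][22-57 FREE]
Op 6: free(c) -> (freed c); heap: [0-57 FREE]
Op 7: d = malloc(17) -> d = 0; heap: [0-16 ALLOC][17-57 FREE]

Answer: [0-16 ALLOC][17-57 FREE]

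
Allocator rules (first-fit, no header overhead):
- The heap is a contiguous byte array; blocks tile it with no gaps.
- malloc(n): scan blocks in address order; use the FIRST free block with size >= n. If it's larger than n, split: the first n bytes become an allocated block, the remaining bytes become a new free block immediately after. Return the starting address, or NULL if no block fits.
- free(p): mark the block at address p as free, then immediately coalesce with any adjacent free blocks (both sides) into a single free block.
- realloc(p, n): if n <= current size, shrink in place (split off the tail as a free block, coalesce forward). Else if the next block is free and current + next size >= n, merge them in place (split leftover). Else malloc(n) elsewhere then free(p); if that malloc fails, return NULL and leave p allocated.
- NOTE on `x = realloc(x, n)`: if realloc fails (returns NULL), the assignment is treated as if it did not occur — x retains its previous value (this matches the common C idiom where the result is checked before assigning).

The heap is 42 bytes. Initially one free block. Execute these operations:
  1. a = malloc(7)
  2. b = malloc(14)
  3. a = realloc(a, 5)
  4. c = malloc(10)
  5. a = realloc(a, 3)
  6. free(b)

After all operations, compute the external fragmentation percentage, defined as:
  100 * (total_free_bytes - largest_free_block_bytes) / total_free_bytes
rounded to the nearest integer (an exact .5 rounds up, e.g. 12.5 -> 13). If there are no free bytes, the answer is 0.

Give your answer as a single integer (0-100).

Answer: 38

Derivation:
Op 1: a = malloc(7) -> a = 0; heap: [0-6 ALLOC][7-41 FREE]
Op 2: b = malloc(14) -> b = 7; heap: [0-6 ALLOC][7-20 ALLOC][21-41 FREE]
Op 3: a = realloc(a, 5) -> a = 0; heap: [0-4 ALLOC][5-6 FREE][7-20 ALLOC][21-41 FREE]
Op 4: c = malloc(10) -> c = 21; heap: [0-4 ALLOC][5-6 FREE][7-20 ALLOC][21-30 ALLOC][31-41 FREE]
Op 5: a = realloc(a, 3) -> a = 0; heap: [0-2 ALLOC][3-6 FREE][7-20 ALLOC][21-30 ALLOC][31-41 FREE]
Op 6: free(b) -> (freed b); heap: [0-2 ALLOC][3-20 FREE][21-30 ALLOC][31-41 FREE]
Free blocks: [18 11] total_free=29 largest=18 -> 100*(29-18)/29 = 1100/29 ≈ 37.931 -> rounds to 38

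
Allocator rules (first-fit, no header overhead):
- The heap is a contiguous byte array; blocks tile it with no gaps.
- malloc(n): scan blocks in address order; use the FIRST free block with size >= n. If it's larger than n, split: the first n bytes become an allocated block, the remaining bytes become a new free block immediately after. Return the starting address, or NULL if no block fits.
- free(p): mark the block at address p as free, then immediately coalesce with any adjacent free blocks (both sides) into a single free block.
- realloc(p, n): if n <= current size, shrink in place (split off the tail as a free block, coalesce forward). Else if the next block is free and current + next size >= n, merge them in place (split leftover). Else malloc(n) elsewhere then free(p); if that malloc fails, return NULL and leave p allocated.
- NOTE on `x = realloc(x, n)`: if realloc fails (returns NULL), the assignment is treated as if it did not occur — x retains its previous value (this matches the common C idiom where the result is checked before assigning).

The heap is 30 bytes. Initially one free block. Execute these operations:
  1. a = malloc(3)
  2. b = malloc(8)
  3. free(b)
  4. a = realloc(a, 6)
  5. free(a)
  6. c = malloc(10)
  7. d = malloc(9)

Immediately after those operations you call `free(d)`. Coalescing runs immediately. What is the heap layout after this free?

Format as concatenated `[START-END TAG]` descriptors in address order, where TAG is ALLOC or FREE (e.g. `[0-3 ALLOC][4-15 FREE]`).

Op 1: a = malloc(3) -> a = 0; heap: [0-2 ALLOC][3-29 FREE]
Op 2: b = malloc(8) -> b = 3; heap: [0-2 ALLOC][3-10 ALLOC][11-29 FREE]
Op 3: free(b) -> (freed b); heap: [0-2 ALLOC][3-29 FREE]
Op 4: a = realloc(a, 6) -> a = 0; heap: [0-5 ALLOC][6-29 FREE]
Op 5: free(a) -> (freed a); heap: [0-29 FREE]
Op 6: c = malloc(10) -> c = 0; heap: [0-9 ALLOC][10-29 FREE]
Op 7: d = malloc(9) -> d = 10; heap: [0-9 ALLOC][10-18 ALLOC][19-29 FREE]
free(d): d = 10 -> block [10-18 ALLOC]; mark free, coalesce with adjacent free neighbors -> [0-9 ALLOC][10-29 FREE]

Answer: [0-9 ALLOC][10-29 FREE]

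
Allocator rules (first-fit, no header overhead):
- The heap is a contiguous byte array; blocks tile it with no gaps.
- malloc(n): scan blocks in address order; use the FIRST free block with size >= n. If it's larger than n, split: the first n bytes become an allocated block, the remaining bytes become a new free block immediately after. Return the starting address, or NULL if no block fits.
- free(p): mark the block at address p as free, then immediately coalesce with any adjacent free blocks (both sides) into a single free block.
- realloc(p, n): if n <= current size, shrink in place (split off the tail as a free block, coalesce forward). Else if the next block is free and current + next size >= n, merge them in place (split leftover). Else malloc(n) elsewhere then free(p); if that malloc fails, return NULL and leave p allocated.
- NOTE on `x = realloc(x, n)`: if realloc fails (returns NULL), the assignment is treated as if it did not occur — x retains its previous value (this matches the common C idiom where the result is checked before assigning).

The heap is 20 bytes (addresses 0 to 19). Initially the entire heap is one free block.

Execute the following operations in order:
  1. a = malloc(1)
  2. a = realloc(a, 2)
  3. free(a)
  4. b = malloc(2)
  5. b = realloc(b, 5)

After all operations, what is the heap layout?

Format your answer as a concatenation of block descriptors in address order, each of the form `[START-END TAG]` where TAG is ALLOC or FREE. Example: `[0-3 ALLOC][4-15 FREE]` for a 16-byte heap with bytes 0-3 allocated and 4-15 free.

Op 1: a = malloc(1) -> a = 0; heap: [0-0 ALLOC][1-19 FREE]
Op 2: a = realloc(a, 2) -> a = 0; heap: [0-1 ALLOC][2-19 FREE]
Op 3: free(a) -> (freed a); heap: [0-19 FREE]
Op 4: b = malloc(2) -> b = 0; heap: [0-1 ALLOC][2-19 FREE]
Op 5: b = realloc(b, 5) -> b = 0; heap: [0-4 ALLOC][5-19 FREE]

Answer: [0-4 ALLOC][5-19 FREE]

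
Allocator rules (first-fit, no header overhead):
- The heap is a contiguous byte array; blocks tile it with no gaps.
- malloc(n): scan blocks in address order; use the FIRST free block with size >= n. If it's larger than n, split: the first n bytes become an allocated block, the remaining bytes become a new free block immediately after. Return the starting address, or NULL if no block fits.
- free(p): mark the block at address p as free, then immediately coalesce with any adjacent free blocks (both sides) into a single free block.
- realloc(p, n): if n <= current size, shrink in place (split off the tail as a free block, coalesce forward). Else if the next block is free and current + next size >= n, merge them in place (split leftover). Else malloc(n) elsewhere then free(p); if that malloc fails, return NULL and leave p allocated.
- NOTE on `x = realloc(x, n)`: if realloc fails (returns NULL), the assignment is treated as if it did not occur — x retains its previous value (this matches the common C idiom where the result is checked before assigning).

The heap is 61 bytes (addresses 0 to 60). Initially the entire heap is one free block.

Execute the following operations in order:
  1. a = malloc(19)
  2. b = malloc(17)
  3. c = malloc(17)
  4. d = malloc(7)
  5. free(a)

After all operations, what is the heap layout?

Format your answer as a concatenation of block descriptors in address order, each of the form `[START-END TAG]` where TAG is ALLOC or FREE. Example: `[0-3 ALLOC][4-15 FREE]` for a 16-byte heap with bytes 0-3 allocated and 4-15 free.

Op 1: a = malloc(19) -> a = 0; heap: [0-18 ALLOC][19-60 FREE]
Op 2: b = malloc(17) -> b = 19; heap: [0-18 ALLOC][19-35 ALLOC][36-60 FREE]
Op 3: c = malloc(17) -> c = 36; heap: [0-18 ALLOC][19-35 ALLOC][36-52 ALLOC][53-60 FREE]
Op 4: d = malloc(7) -> d = 53; heap: [0-18 ALLOC][19-35 ALLOC][36-52 ALLOC][53-59 ALLOC][60-60 FREE]
Op 5: free(a) -> (freed a); heap: [0-18 FREE][19-35 ALLOC][36-52 ALLOC][53-59 ALLOC][60-60 FREE]

Answer: [0-18 FREE][19-35 ALLOC][36-52 ALLOC][53-59 ALLOC][60-60 FREE]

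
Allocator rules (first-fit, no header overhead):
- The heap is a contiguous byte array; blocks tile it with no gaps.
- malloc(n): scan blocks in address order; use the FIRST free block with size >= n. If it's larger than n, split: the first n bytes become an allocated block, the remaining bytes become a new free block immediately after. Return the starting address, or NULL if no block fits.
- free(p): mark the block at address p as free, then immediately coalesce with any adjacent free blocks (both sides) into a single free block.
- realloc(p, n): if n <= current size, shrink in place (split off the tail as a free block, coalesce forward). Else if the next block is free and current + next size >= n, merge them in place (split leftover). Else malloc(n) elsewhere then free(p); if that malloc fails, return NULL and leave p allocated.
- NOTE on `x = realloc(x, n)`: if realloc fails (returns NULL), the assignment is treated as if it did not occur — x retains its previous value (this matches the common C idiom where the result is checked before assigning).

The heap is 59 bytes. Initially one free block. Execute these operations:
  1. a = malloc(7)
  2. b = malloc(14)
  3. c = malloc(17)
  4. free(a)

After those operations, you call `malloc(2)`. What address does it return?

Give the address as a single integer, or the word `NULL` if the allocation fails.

Answer: 0

Derivation:
Op 1: a = malloc(7) -> a = 0; heap: [0-6 ALLOC][7-58 FREE]
Op 2: b = malloc(14) -> b = 7; heap: [0-6 ALLOC][7-20 ALLOC][21-58 FREE]
Op 3: c = malloc(17) -> c = 21; heap: [0-6 ALLOC][7-20 ALLOC][21-37 ALLOC][38-58 FREE]
Op 4: free(a) -> (freed a); heap: [0-6 FREE][7-20 ALLOC][21-37 ALLOC][38-58 FREE]
malloc(2): first-fit scan over [0-6 FREE][7-20 ALLOC][21-37 ALLOC][38-58 FREE] -> 0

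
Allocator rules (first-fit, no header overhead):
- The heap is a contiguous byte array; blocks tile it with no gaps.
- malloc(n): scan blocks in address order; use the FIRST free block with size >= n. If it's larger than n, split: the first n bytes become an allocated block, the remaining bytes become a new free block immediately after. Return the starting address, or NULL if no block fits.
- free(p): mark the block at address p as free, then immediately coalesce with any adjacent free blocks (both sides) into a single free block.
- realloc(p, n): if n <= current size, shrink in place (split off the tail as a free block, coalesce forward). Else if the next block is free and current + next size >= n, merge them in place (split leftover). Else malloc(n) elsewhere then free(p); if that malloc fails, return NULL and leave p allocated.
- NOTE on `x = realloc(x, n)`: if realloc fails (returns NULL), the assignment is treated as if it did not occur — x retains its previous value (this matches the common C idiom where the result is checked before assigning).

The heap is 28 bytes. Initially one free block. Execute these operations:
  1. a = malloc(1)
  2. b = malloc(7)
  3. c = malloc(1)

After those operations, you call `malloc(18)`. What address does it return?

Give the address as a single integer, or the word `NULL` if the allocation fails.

Answer: 9

Derivation:
Op 1: a = malloc(1) -> a = 0; heap: [0-0 ALLOC][1-27 FREE]
Op 2: b = malloc(7) -> b = 1; heap: [0-0 ALLOC][1-7 ALLOC][8-27 FREE]
Op 3: c = malloc(1) -> c = 8; heap: [0-0 ALLOC][1-7 ALLOC][8-8 ALLOC][9-27 FREE]
malloc(18): first-fit scan over [0-0 ALLOC][1-7 ALLOC][8-8 ALLOC][9-27 FREE] -> 9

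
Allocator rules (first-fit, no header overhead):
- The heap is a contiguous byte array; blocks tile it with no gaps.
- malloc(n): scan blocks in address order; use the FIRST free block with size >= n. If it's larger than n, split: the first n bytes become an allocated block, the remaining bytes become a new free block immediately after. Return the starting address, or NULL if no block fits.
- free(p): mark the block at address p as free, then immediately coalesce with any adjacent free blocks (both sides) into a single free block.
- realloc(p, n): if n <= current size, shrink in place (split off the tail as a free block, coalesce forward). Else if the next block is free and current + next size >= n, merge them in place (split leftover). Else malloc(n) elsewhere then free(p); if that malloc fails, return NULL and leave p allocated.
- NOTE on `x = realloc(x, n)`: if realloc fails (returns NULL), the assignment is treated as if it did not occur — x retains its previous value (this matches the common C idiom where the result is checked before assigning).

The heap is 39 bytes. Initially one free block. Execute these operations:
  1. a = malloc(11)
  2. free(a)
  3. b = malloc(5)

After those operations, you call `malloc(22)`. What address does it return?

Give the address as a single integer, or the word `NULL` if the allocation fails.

Op 1: a = malloc(11) -> a = 0; heap: [0-10 ALLOC][11-38 FREE]
Op 2: free(a) -> (freed a); heap: [0-38 FREE]
Op 3: b = malloc(5) -> b = 0; heap: [0-4 ALLOC][5-38 FREE]
malloc(22): first-fit scan over [0-4 ALLOC][5-38 FREE] -> 5

Answer: 5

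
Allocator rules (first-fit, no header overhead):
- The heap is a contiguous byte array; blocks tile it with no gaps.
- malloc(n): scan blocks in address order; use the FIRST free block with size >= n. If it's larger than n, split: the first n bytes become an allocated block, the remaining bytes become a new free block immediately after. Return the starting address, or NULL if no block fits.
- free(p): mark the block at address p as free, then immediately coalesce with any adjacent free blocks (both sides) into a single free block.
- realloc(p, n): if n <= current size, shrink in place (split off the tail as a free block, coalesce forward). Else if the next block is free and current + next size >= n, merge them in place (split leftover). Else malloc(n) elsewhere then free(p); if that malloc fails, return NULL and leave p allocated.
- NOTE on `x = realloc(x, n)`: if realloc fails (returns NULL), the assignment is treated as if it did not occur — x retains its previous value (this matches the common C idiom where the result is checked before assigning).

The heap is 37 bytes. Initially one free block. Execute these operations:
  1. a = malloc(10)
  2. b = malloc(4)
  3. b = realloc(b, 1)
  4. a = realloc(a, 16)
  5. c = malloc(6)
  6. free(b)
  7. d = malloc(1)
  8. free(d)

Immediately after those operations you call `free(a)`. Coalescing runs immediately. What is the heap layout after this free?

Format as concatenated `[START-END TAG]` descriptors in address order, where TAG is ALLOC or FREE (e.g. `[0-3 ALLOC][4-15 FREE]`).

Op 1: a = malloc(10) -> a = 0; heap: [0-9 ALLOC][10-36 FREE]
Op 2: b = malloc(4) -> b = 10; heap: [0-9 ALLOC][10-13 ALLOC][14-36 FREE]
Op 3: b = realloc(b, 1) -> b = 10; heap: [0-9 ALLOC][10-10 ALLOC][11-36 FREE]
Op 4: a = realloc(a, 16) -> a = 11; heap: [0-9 FREE][10-10 ALLOC][11-26 ALLOC][27-36 FREE]
Op 5: c = malloc(6) -> c = 0; heap: [0-5 ALLOC][6-9 FREE][10-10 ALLOC][11-26 ALLOC][27-36 FREE]
Op 6: free(b) -> (freed b); heap: [0-5 ALLOC][6-10 FREE][11-26 ALLOC][27-36 FREE]
Op 7: d = malloc(1) -> d = 6; heap: [0-5 ALLOC][6-6 ALLOC][7-10 FREE][11-26 ALLOC][27-36 FREE]
Op 8: free(d) -> (freed d); heap: [0-5 ALLOC][6-10 FREE][11-26 ALLOC][27-36 FREE]
free(a): a = 11 -> block [11-26 ALLOC]; mark free, coalesce with adjacent free neighbors -> [0-5 ALLOC][6-36 FREE]

Answer: [0-5 ALLOC][6-36 FREE]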